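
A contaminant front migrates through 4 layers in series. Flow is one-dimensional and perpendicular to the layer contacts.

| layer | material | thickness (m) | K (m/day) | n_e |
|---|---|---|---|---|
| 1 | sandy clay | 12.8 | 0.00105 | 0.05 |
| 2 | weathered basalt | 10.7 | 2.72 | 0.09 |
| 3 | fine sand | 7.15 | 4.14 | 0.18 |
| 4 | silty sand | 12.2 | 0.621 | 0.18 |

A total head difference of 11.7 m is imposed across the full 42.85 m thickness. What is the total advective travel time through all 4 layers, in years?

With flow normal to the layers, continuity requires the same specific discharge q through every layer.
Σ(b_i/K_i) = 12.8/0.00105 + 10.7/2.72 + 7.15/4.14 + 12.2/0.621 = 12216 d.
q = Δh / Σ(b_i/K_i) = 11.7 / 12216 = 0.0009578 m/day.
In each layer the seepage velocity is v_i = q/n_i, so the layer transit time is t_i = b_i·n_i / q:
  layer 1 (sandy clay): t_1 = 12.8 × 0.05 / 0.0009578 = 668.2 d
  layer 2 (weathered basalt): t_2 = 10.7 × 0.09 / 0.0009578 = 1005 d
  layer 3 (fine sand): t_3 = 7.15 × 0.18 / 0.0009578 = 1344 d
  layer 4 (silty sand): t_4 = 12.2 × 0.18 / 0.0009578 = 2293 d
Total t = Σ t_i = 5310 days = 14.54 years.

14.5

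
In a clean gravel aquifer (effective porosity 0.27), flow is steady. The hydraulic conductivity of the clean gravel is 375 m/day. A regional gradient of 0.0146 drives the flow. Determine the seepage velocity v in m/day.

20.3

Hydraulic gradient i = 0.0146.
Darcy flux q = K · i = 375.0 × 0.01460 = 5.475 m/day.
Seepage velocity v = q / n_e = 5.475 / 0.27 = 20.28 m/day.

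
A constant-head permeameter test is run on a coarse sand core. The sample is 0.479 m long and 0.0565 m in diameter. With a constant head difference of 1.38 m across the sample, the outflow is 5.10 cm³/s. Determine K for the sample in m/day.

61.0

Cross-sectional area A = π·(d/2)² = π × (0.0565/2)² = 0.002507 m².
Convert discharge: 5.10 cm³/s = 5.100e-06 m³/s.
Darcy's law rearranged: K = Q·L / (A·Δh) = 5.100e-06 × 0.479 / (0.002507 × 1.38) = 0.0007061 m/s = 61.00 m/day.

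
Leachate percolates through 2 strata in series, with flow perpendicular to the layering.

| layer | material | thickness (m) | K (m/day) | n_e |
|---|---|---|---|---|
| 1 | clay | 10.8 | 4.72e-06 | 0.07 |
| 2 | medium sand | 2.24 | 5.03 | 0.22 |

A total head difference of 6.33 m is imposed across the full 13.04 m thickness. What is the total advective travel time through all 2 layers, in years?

1240

With flow normal to the layers, continuity requires the same specific discharge q through every layer.
Σ(b_i/K_i) = 10.8/4.72e-06 + 2.24/5.03 = 2.288e+06 d.
q = Δh / Σ(b_i/K_i) = 6.33 / 2.288e+06 = 2.766e-06 m/day.
In each layer the seepage velocity is v_i = q/n_i, so the layer transit time is t_i = b_i·n_i / q:
  layer 1 (clay): t_1 = 10.8 × 0.07 / 2.766e-06 = 2.733e+05 d
  layer 2 (medium sand): t_2 = 2.24 × 0.22 / 2.766e-06 = 1.781e+05 d
Total t = Σ t_i = 4.514e+05 days = 1236 years.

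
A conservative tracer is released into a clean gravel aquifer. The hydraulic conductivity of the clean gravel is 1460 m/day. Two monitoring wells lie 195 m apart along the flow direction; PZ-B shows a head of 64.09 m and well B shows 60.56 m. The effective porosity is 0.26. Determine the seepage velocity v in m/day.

102

Hydraulic gradient i = (64.09 − 60.56) / 195 = 3.53 / 195 = 0.01810.
Darcy flux q = K · i = 1460 × 0.01810 = 26.43 m/day.
Seepage velocity v = q / n_e = 26.43 / 0.26 = 101.7 m/day.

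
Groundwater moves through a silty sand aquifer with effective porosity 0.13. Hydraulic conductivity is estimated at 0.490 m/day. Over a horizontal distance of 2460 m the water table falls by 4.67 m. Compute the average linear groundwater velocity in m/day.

0.00716

Hydraulic gradient i = Δh / L = 4.67 / 2460 = 0.001898.
Darcy flux q = K · i = 0.4900 × 0.001898 = 0.0009302 m/day.
Seepage velocity v = q / n_e = 0.0009302 / 0.13 = 0.007155 m/day.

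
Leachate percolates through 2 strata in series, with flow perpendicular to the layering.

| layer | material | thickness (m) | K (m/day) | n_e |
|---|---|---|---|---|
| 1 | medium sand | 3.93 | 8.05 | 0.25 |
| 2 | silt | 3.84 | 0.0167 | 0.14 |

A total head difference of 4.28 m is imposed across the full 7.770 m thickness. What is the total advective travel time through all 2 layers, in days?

With flow normal to the layers, continuity requires the same specific discharge q through every layer.
Σ(b_i/K_i) = 3.93/8.05 + 3.84/0.0167 = 230.4 d.
q = Δh / Σ(b_i/K_i) = 4.28 / 230.4 = 0.01857 m/day.
In each layer the seepage velocity is v_i = q/n_i, so the layer transit time is t_i = b_i·n_i / q:
  layer 1 (medium sand): t_1 = 3.93 × 0.25 / 0.01857 = 52.90 d
  layer 2 (silt): t_2 = 3.84 × 0.14 / 0.01857 = 28.94 d
Total t = Σ t_i = 81.84 days.

81.8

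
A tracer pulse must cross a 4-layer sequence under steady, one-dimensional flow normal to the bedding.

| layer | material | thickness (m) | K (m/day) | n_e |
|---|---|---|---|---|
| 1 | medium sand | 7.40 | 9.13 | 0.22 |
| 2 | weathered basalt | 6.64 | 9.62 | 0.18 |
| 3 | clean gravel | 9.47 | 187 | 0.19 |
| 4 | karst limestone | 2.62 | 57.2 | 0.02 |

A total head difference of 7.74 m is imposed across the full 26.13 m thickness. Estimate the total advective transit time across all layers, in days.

With flow normal to the layers, continuity requires the same specific discharge q through every layer.
Σ(b_i/K_i) = 7.40/9.13 + 6.64/9.62 + 9.47/187 + 2.62/57.2 = 1.597 d.
q = Δh / Σ(b_i/K_i) = 7.74 / 1.597 = 4.846 m/day.
In each layer the seepage velocity is v_i = q/n_i, so the layer transit time is t_i = b_i·n_i / q:
  layer 1 (medium sand): t_1 = 7.40 × 0.22 / 4.846 = 0.3359 d
  layer 2 (weathered basalt): t_2 = 6.64 × 0.18 / 4.846 = 0.2466 d
  layer 3 (clean gravel): t_3 = 9.47 × 0.19 / 4.846 = 0.3713 d
  layer 4 (karst limestone): t_4 = 2.62 × 0.02 / 4.846 = 0.01081 d
Total t = Σ t_i = 0.9647 days.

0.965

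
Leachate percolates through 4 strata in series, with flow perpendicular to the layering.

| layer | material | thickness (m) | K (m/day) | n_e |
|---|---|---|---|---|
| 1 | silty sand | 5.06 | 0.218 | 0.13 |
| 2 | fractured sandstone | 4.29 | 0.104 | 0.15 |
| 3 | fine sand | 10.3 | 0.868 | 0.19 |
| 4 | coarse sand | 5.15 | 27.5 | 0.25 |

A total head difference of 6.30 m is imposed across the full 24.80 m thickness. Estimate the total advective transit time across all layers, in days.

With flow normal to the layers, continuity requires the same specific discharge q through every layer.
Σ(b_i/K_i) = 5.06/0.218 + 4.29/0.104 + 10.3/0.868 + 5.15/27.5 = 76.51 d.
q = Δh / Σ(b_i/K_i) = 6.30 / 76.51 = 0.08234 m/day.
In each layer the seepage velocity is v_i = q/n_i, so the layer transit time is t_i = b_i·n_i / q:
  layer 1 (silty sand): t_1 = 5.06 × 0.13 / 0.08234 = 7.989 d
  layer 2 (fractured sandstone): t_2 = 4.29 × 0.15 / 0.08234 = 7.815 d
  layer 3 (fine sand): t_3 = 10.3 × 0.19 / 0.08234 = 23.77 d
  layer 4 (coarse sand): t_4 = 5.15 × 0.25 / 0.08234 = 15.64 d
Total t = Σ t_i = 55.21 days.

55.2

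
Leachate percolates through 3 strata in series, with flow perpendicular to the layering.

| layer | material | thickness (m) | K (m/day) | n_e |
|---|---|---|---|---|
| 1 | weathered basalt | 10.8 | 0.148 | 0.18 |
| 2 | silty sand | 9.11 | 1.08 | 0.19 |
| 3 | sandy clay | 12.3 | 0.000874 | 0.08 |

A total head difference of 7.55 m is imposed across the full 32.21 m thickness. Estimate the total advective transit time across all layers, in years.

With flow normal to the layers, continuity requires the same specific discharge q through every layer.
Σ(b_i/K_i) = 10.8/0.148 + 9.11/1.08 + 12.3/0.000874 = 14155 d.
q = Δh / Σ(b_i/K_i) = 7.55 / 14155 = 0.0005334 m/day.
In each layer the seepage velocity is v_i = q/n_i, so the layer transit time is t_i = b_i·n_i / q:
  layer 1 (weathered basalt): t_1 = 10.8 × 0.18 / 0.0005334 = 3645 d
  layer 2 (silty sand): t_2 = 9.11 × 0.19 / 0.0005334 = 3245 d
  layer 3 (sandy clay): t_3 = 12.3 × 0.08 / 0.0005334 = 1845 d
Total t = Σ t_i = 8734 days = 23.91 years.

23.9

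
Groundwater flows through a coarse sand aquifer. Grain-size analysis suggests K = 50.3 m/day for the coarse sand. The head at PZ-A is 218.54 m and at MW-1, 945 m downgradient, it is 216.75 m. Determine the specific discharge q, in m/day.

0.0953

Hydraulic gradient i = (218.54 − 216.75) / 945 = 1.79 / 945 = 0.001894.
Specific discharge q = K · i = 50.30 × 0.001894 = 0.09528 m/day.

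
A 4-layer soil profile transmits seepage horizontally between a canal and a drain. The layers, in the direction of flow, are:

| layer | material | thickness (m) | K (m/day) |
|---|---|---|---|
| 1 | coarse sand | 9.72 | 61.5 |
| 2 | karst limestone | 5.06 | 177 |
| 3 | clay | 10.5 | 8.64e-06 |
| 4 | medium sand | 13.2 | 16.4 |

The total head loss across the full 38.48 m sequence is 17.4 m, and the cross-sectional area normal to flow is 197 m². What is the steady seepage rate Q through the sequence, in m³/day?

0.00282

Flow is perpendicular to layering, so the layers act in series and the equivalent K is the thickness-weighted harmonic mean.
Total thickness L = 9.72 + 5.06 + 10.5 + 13.2 = 38.48 m.
Σ(b_i/K_i) = 9.72/61.5 + 5.06/177 + 10.5/8.64e-06 + 13.2/16.4 = 1.215e+06 d.
K_eq = L / Σ(b_i/K_i) = 38.48 / 1.215e+06 = 3.166e-05 m/day.
Q = K_eq · A · (Δh/L) = 3.166e-05 × 197 × (17.4/38.48) = 0.002821 m³/day.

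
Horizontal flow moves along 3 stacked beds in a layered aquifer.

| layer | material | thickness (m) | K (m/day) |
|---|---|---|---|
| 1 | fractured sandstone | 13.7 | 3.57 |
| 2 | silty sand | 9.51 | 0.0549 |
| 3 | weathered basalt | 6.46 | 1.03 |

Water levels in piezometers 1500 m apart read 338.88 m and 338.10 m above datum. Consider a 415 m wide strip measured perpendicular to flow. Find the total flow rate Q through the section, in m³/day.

12.1

Flow is parallel to layering, so each bed carries its own Darcy discharge and the transmissivities add.
Σ(K_i·b_i) = 3.57×13.7 + 0.0549×9.51 + 1.03×6.46 = 56.08 m²/day.
Hydraulic gradient i = (338.88 − 338.10) / 1500 = 0.78 / 1500 = 0.0005200.
Q = Σ(K_i·b_i) · W · i = 56.08 × 415 × 0.0005200 = 12.10 m³/day.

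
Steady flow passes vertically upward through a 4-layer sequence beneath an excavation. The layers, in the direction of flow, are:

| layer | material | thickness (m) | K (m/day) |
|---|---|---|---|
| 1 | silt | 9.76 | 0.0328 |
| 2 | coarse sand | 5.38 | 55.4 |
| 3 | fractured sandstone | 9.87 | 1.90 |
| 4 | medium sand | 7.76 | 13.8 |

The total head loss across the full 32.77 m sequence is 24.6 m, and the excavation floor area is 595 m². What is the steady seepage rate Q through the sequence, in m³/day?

Flow is perpendicular to layering, so the layers act in series and the equivalent K is the thickness-weighted harmonic mean.
Total thickness L = 9.76 + 5.38 + 9.87 + 7.76 = 32.77 m.
Σ(b_i/K_i) = 9.76/0.0328 + 5.38/55.4 + 9.87/1.90 + 7.76/13.8 = 303.4 d.
K_eq = L / Σ(b_i/K_i) = 32.77 / 303.4 = 0.1080 m/day.
Q = K_eq · A · (Δh/L) = 0.1080 × 595 × (24.6/32.77) = 48.24 m³/day.

48.2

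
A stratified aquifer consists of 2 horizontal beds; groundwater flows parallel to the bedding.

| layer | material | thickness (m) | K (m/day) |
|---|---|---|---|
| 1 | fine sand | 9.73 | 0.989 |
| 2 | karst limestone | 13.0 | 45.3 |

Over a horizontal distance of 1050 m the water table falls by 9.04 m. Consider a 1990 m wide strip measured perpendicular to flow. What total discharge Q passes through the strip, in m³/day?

10300

Flow is parallel to layering, so each bed carries its own Darcy discharge and the transmissivities add.
Σ(K_i·b_i) = 0.989×9.73 + 45.3×13.0 = 598.5 m²/day.
Hydraulic gradient i = Δh / L = 9.04 / 1050 = 0.008610.
Q = Σ(K_i·b_i) · W · i = 598.5 × 1990 × 0.008610 = 10254 m³/day.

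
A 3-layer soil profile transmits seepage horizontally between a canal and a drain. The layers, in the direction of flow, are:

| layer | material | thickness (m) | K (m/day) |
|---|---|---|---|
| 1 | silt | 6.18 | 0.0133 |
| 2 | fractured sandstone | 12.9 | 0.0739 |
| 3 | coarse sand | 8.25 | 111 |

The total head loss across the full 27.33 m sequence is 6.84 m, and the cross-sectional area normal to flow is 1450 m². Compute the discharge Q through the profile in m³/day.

15.5

Flow is perpendicular to layering, so the layers act in series and the equivalent K is the thickness-weighted harmonic mean.
Total thickness L = 6.18 + 12.9 + 8.25 = 27.33 m.
Σ(b_i/K_i) = 6.18/0.0133 + 12.9/0.0739 + 8.25/111 = 639.3 d.
K_eq = L / Σ(b_i/K_i) = 27.33 / 639.3 = 0.04275 m/day.
Q = K_eq · A · (Δh/L) = 0.04275 × 1450 × (6.84/27.33) = 15.51 m³/day.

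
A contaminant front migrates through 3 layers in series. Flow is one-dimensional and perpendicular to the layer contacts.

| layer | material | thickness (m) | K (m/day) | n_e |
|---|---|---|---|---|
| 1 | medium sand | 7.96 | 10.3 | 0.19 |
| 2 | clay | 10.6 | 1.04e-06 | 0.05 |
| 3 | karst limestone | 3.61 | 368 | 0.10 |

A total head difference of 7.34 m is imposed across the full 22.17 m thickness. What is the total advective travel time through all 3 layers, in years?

With flow normal to the layers, continuity requires the same specific discharge q through every layer.
Σ(b_i/K_i) = 7.96/10.3 + 10.6/1.04e-06 + 3.61/368 = 1.019e+07 d.
q = Δh / Σ(b_i/K_i) = 7.34 / 1.019e+07 = 7.202e-07 m/day.
In each layer the seepage velocity is v_i = q/n_i, so the layer transit time is t_i = b_i·n_i / q:
  layer 1 (medium sand): t_1 = 7.96 × 0.19 / 7.202e-07 = 2.100e+06 d
  layer 2 (clay): t_2 = 10.6 × 0.05 / 7.202e-07 = 7.360e+05 d
  layer 3 (karst limestone): t_3 = 3.61 × 0.10 / 7.202e-07 = 5.013e+05 d
Total t = Σ t_i = 3.337e+06 days = 9137 years.

9140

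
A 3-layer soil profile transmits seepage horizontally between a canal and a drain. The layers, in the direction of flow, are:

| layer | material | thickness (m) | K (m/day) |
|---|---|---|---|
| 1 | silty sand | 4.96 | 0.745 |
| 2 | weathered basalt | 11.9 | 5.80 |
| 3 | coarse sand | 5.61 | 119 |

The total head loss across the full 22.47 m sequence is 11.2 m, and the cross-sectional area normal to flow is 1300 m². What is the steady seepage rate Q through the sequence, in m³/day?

1660

Flow is perpendicular to layering, so the layers act in series and the equivalent K is the thickness-weighted harmonic mean.
Total thickness L = 4.96 + 11.9 + 5.61 = 22.47 m.
Σ(b_i/K_i) = 4.96/0.745 + 11.9/5.80 + 5.61/119 = 8.757 d.
K_eq = L / Σ(b_i/K_i) = 22.47 / 8.757 = 2.566 m/day.
Q = K_eq · A · (Δh/L) = 2.566 × 1300 × (11.2/22.47) = 1663 m³/day.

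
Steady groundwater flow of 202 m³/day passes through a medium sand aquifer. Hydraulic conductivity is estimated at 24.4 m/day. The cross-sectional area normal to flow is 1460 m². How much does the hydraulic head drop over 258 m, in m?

From Q = K·A·i, i = Q / (K·A) = 202 / (24.40 × 1460) = 0.005670.
Head loss Δh = i · L = 0.005670 × 258 = 1.463 m.

1.46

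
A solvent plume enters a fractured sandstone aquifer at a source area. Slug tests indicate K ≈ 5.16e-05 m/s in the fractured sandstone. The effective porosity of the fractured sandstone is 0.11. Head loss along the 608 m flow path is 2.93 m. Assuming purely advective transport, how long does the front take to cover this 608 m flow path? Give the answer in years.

8.52

Convert K: 5.16e-05 m/s × 86400 = 4.458 m/day.
Hydraulic gradient i = Δh / L = 2.93 / 608 = 0.004819.
Darcy flux q = K · i = 4.458 × 0.004819 = 0.02148 m/day.
Seepage velocity v = q / n_e = 0.02148 / 0.11 = 0.1953 m/day.
Travel time t = L / v = 608 / 0.1953 = 3113 days = 8.523 years.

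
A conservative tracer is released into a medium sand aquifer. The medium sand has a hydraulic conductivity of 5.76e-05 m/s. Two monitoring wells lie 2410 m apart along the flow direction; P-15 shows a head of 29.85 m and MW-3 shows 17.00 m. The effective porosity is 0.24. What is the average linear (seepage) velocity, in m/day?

0.111

Convert K: 5.76e-05 m/s × 86400 = 4.977 m/day.
Hydraulic gradient i = (29.85 − 17.00) / 2410 = 12.85 / 2410 = 0.005332.
Darcy flux q = K · i = 4.977 × 0.005332 = 0.02654 m/day.
Seepage velocity v = q / n_e = 0.02654 / 0.24 = 0.1106 m/day.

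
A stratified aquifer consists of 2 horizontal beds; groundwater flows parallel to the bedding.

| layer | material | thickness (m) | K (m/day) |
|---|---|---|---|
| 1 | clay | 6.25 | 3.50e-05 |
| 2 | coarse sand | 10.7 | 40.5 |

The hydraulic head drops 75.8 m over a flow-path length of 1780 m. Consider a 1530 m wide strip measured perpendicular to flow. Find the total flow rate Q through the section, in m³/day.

Flow is parallel to layering, so each bed carries its own Darcy discharge and the transmissivities add.
Σ(K_i·b_i) = 3.50e-05×6.25 + 40.5×10.7 = 433.4 m²/day.
Hydraulic gradient i = Δh / L = 75.8 / 1780 = 0.04258.
Q = Σ(K_i·b_i) · W · i = 433.4 × 1530 × 0.04258 = 28234 m³/day.

28200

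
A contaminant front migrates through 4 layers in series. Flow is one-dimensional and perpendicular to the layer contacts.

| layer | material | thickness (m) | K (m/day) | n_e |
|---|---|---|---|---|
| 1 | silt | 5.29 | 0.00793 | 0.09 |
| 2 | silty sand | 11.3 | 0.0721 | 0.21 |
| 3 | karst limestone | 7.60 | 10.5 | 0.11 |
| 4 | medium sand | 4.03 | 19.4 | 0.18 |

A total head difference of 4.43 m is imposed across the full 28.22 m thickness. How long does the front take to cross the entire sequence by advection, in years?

2.25

With flow normal to the layers, continuity requires the same specific discharge q through every layer.
Σ(b_i/K_i) = 5.29/0.00793 + 11.3/0.0721 + 7.60/10.5 + 4.03/19.4 = 824.7 d.
q = Δh / Σ(b_i/K_i) = 4.43 / 824.7 = 0.005371 m/day.
In each layer the seepage velocity is v_i = q/n_i, so the layer transit time is t_i = b_i·n_i / q:
  layer 1 (silt): t_1 = 5.29 × 0.09 / 0.005371 = 88.64 d
  layer 2 (silty sand): t_2 = 11.3 × 0.21 / 0.005371 = 441.8 d
  layer 3 (karst limestone): t_3 = 7.60 × 0.11 / 0.005371 = 155.6 d
  layer 4 (medium sand): t_4 = 4.03 × 0.18 / 0.005371 = 135.0 d
Total t = Σ t_i = 821.1 days = 2.248 years.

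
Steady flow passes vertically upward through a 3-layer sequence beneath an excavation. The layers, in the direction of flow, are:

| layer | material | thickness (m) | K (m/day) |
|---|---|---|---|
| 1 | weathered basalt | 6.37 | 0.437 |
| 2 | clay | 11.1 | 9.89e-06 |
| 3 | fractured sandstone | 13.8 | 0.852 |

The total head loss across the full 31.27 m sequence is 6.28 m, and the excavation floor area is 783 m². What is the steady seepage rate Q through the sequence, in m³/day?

0.00438

Flow is perpendicular to layering, so the layers act in series and the equivalent K is the thickness-weighted harmonic mean.
Total thickness L = 6.37 + 11.1 + 13.8 = 31.27 m.
Σ(b_i/K_i) = 6.37/0.437 + 11.1/9.89e-06 + 13.8/0.852 = 1.122e+06 d.
K_eq = L / Σ(b_i/K_i) = 31.27 / 1.122e+06 = 2.786e-05 m/day.
Q = K_eq · A · (Δh/L) = 2.786e-05 × 783 × (6.28/31.27) = 0.004381 m³/day.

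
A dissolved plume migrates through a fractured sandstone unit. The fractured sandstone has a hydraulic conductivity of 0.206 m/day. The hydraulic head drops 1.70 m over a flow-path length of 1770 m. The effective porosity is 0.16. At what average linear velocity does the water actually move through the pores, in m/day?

0.00124

Hydraulic gradient i = Δh / L = 1.70 / 1770 = 0.0009605.
Darcy flux q = K · i = 0.2060 × 0.0009605 = 0.0001979 m/day.
Seepage velocity v = q / n_e = 0.0001979 / 0.16 = 0.001237 m/day.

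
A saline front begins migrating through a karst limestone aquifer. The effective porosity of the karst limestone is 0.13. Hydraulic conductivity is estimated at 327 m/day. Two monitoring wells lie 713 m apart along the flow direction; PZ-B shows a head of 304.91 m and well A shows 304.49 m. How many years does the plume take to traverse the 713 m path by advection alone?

1.32

Hydraulic gradient i = (304.91 − 304.49) / 713 = 0.42 / 713 = 0.0005891.
Darcy flux q = K · i = 327.0 × 0.0005891 = 0.1926 m/day.
Seepage velocity v = q / n_e = 0.1926 / 0.13 = 1.482 m/day.
Travel time t = L / v = 713 / 1.482 = 481.2 days = 1.317 years.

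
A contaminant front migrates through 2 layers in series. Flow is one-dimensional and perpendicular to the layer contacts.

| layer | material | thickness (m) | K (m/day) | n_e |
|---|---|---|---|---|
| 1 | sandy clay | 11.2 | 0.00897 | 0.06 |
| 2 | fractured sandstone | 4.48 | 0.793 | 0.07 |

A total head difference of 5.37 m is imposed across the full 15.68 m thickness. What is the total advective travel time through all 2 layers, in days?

With flow normal to the layers, continuity requires the same specific discharge q through every layer.
Σ(b_i/K_i) = 11.2/0.00897 + 4.48/0.793 = 1254 d.
q = Δh / Σ(b_i/K_i) = 5.37 / 1254 = 0.004281 m/day.
In each layer the seepage velocity is v_i = q/n_i, so the layer transit time is t_i = b_i·n_i / q:
  layer 1 (sandy clay): t_1 = 11.2 × 0.06 / 0.004281 = 157.0 d
  layer 2 (fractured sandstone): t_2 = 4.48 × 0.07 / 0.004281 = 73.25 d
Total t = Σ t_i = 230.2 days.

230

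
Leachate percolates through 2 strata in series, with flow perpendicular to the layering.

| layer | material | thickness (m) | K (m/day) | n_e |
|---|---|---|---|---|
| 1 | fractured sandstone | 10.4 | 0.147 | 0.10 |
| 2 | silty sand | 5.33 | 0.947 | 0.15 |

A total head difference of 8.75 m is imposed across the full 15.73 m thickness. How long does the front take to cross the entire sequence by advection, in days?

16.1

With flow normal to the layers, continuity requires the same specific discharge q through every layer.
Σ(b_i/K_i) = 10.4/0.147 + 5.33/0.947 = 76.38 d.
q = Δh / Σ(b_i/K_i) = 8.75 / 76.38 = 0.1146 m/day.
In each layer the seepage velocity is v_i = q/n_i, so the layer transit time is t_i = b_i·n_i / q:
  layer 1 (fractured sandstone): t_1 = 10.4 × 0.10 / 0.1146 = 9.078 d
  layer 2 (silty sand): t_2 = 5.33 × 0.15 / 0.1146 = 6.979 d
Total t = Σ t_i = 16.06 days.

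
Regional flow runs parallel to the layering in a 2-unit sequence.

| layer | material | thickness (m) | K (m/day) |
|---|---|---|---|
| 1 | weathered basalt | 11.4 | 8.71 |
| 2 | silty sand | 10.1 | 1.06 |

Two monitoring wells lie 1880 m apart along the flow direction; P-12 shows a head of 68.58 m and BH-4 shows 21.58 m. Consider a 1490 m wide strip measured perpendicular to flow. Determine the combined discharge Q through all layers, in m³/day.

4100

Flow is parallel to layering, so each bed carries its own Darcy discharge and the transmissivities add.
Σ(K_i·b_i) = 8.71×11.4 + 1.06×10.1 = 110.0 m²/day.
Hydraulic gradient i = (68.58 − 21.58) / 1880 = 47 / 1880 = 0.02500.
Q = Σ(K_i·b_i) · W · i = 110.0 × 1490 × 0.02500 = 4098 m³/day.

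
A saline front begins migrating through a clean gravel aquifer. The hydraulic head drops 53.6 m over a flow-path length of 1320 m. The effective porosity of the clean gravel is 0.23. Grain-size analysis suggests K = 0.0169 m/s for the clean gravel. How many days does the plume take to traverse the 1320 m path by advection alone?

Convert K: 0.0169 m/s × 86400 = 1460 m/day.
Hydraulic gradient i = Δh / L = 53.6 / 1320 = 0.04061.
Darcy flux q = K · i = 1460 × 0.04061 = 59.29 m/day.
Seepage velocity v = q / n_e = 59.29 / 0.23 = 257.8 m/day.
Travel time t = L / v = 1320 / 257.8 = 5.120 days.

5.12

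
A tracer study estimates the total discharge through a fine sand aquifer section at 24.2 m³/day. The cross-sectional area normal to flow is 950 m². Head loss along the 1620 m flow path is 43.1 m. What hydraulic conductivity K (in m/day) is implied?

0.957

Hydraulic gradient i = Δh / L = 43.1 / 1620 = 0.02660.
From Q = K·A·i, K = Q / (A·i) = 24.2 / (950.0 × 0.02660) = 0.9575 m/day.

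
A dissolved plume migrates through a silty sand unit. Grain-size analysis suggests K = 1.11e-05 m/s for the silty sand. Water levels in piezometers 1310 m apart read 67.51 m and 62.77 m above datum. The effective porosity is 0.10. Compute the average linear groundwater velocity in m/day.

Convert K: 1.11e-05 m/s × 86400 = 0.9590 m/day.
Hydraulic gradient i = (67.51 − 62.77) / 1310 = 4.74 / 1310 = 0.003618.
Darcy flux q = K · i = 0.9590 × 0.003618 = 0.003470 m/day.
Seepage velocity v = q / n_e = 0.003470 / 0.10 = 0.03470 m/day.

0.0347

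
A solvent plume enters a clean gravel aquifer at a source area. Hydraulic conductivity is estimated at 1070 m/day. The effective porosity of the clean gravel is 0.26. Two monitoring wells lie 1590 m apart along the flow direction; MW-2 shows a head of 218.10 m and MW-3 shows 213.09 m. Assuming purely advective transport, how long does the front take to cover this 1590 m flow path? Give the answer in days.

123

Hydraulic gradient i = (218.10 − 213.09) / 1590 = 5.01 / 1590 = 0.003151.
Darcy flux q = K · i = 1070 × 0.003151 = 3.372 m/day.
Seepage velocity v = q / n_e = 3.372 / 0.26 = 12.97 m/day.
Travel time t = L / v = 1590 / 12.97 = 122.6 days.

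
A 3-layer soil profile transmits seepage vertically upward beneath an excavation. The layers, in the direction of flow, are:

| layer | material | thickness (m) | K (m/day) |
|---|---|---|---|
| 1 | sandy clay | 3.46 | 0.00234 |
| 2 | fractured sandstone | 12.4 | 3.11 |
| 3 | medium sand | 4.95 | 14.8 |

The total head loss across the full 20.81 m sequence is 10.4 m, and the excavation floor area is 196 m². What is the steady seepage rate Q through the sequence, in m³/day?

Flow is perpendicular to layering, so the layers act in series and the equivalent K is the thickness-weighted harmonic mean.
Total thickness L = 3.46 + 12.4 + 4.95 = 20.81 m.
Σ(b_i/K_i) = 3.46/0.00234 + 12.4/3.11 + 4.95/14.8 = 1483 d.
K_eq = L / Σ(b_i/K_i) = 20.81 / 1483 = 0.01403 m/day.
Q = K_eq · A · (Δh/L) = 0.01403 × 196 × (10.4/20.81) = 1.375 m³/day.

1.37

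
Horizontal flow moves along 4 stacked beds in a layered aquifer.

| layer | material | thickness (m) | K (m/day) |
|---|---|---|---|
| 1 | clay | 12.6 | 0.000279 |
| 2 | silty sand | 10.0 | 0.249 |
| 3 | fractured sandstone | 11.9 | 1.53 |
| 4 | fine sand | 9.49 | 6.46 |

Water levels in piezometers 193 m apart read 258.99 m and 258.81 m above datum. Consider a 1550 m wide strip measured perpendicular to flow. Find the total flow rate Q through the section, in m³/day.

119

Flow is parallel to layering, so each bed carries its own Darcy discharge and the transmissivities add.
Σ(K_i·b_i) = 0.000279×12.6 + 0.249×10.0 + 1.53×11.9 + 6.46×9.49 = 82.01 m²/day.
Hydraulic gradient i = (258.99 − 258.81) / 193 = 0.18 / 193 = 0.0009326.
Q = Σ(K_i·b_i) · W · i = 82.01 × 1550 × 0.0009326 = 118.5 m³/day.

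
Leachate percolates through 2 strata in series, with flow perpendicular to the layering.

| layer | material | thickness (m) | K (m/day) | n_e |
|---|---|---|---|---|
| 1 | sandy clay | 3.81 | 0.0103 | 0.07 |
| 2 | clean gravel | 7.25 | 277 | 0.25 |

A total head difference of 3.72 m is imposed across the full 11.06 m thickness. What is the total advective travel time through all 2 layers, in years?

With flow normal to the layers, continuity requires the same specific discharge q through every layer.
Σ(b_i/K_i) = 3.81/0.0103 + 7.25/277 = 369.9 d.
q = Δh / Σ(b_i/K_i) = 3.72 / 369.9 = 0.01006 m/day.
In each layer the seepage velocity is v_i = q/n_i, so the layer transit time is t_i = b_i·n_i / q:
  layer 1 (sandy clay): t_1 = 3.81 × 0.07 / 0.01006 = 26.52 d
  layer 2 (clean gravel): t_2 = 7.25 × 0.25 / 0.01006 = 180.2 d
Total t = Σ t_i = 206.8 days = 0.5661 years.

0.566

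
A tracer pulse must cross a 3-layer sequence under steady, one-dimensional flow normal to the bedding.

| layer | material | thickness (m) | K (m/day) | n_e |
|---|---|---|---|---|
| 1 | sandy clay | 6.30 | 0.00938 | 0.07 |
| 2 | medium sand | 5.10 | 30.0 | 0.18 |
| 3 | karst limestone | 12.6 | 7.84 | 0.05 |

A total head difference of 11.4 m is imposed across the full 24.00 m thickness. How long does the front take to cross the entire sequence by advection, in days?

117

With flow normal to the layers, continuity requires the same specific discharge q through every layer.
Σ(b_i/K_i) = 6.30/0.00938 + 5.10/30.0 + 12.6/7.84 = 673.4 d.
q = Δh / Σ(b_i/K_i) = 11.4 / 673.4 = 0.01693 m/day.
In each layer the seepage velocity is v_i = q/n_i, so the layer transit time is t_i = b_i·n_i / q:
  layer 1 (sandy clay): t_1 = 6.30 × 0.07 / 0.01693 = 26.05 d
  layer 2 (medium sand): t_2 = 5.10 × 0.18 / 0.01693 = 54.23 d
  layer 3 (karst limestone): t_3 = 12.6 × 0.05 / 0.01693 = 37.22 d
Total t = Σ t_i = 117.5 days.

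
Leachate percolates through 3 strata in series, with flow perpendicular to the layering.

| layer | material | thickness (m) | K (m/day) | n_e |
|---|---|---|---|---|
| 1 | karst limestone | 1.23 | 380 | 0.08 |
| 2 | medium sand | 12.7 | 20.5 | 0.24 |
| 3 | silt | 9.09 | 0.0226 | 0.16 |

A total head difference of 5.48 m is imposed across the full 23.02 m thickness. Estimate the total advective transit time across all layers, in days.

With flow normal to the layers, continuity requires the same specific discharge q through every layer.
Σ(b_i/K_i) = 1.23/380 + 12.7/20.5 + 9.09/0.0226 = 402.8 d.
q = Δh / Σ(b_i/K_i) = 5.48 / 402.8 = 0.01360 m/day.
In each layer the seepage velocity is v_i = q/n_i, so the layer transit time is t_i = b_i·n_i / q:
  layer 1 (karst limestone): t_1 = 1.23 × 0.08 / 0.01360 = 7.233 d
  layer 2 (medium sand): t_2 = 12.7 × 0.24 / 0.01360 = 224.1 d
  layer 3 (silt): t_3 = 9.09 × 0.16 / 0.01360 = 106.9 d
Total t = Σ t_i = 338.2 days.

338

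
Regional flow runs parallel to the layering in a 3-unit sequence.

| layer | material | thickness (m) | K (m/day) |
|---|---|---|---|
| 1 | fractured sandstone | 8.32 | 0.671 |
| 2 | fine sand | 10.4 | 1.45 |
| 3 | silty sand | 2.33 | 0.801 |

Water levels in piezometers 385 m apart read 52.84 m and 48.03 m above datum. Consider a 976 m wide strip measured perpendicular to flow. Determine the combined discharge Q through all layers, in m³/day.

Flow is parallel to layering, so each bed carries its own Darcy discharge and the transmissivities add.
Σ(K_i·b_i) = 0.671×8.32 + 1.45×10.4 + 0.801×2.33 = 22.53 m²/day.
Hydraulic gradient i = (52.84 − 48.03) / 385 = 4.81 / 385 = 0.01249.
Q = Σ(K_i·b_i) · W · i = 22.53 × 976 × 0.01249 = 274.7 m³/day.

275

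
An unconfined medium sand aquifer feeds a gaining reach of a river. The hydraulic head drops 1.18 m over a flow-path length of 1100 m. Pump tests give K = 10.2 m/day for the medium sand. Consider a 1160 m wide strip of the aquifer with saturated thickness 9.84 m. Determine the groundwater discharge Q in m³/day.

Cross-sectional area A = 1160 × 9.84 = 11414 m².
Hydraulic gradient i = Δh / L = 1.18 / 1100 = 0.001073.
Darcy's law: Q = K · A · i = 10.20 × 11414 × 0.001073 = 124.9 m³/day.

125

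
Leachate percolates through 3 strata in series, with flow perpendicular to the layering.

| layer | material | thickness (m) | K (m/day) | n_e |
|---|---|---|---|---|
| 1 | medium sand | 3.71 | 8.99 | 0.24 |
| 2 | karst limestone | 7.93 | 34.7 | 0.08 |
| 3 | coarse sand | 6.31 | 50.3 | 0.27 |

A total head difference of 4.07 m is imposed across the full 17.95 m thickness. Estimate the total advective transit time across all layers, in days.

With flow normal to the layers, continuity requires the same specific discharge q through every layer.
Σ(b_i/K_i) = 3.71/8.99 + 7.93/34.7 + 6.31/50.3 = 0.7667 d.
q = Δh / Σ(b_i/K_i) = 4.07 / 0.7667 = 5.309 m/day.
In each layer the seepage velocity is v_i = q/n_i, so the layer transit time is t_i = b_i·n_i / q:
  layer 1 (medium sand): t_1 = 3.71 × 0.24 / 5.309 = 0.1677 d
  layer 2 (karst limestone): t_2 = 7.93 × 0.08 / 5.309 = 0.1195 d
  layer 3 (coarse sand): t_3 = 6.31 × 0.27 / 5.309 = 0.3209 d
Total t = Σ t_i = 0.6081 days.

0.608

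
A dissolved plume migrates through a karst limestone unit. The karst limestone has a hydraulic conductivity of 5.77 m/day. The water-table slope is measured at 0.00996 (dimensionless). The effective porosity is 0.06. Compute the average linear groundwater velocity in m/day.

0.958

Hydraulic gradient i = 0.00996.
Darcy flux q = K · i = 5.770 × 0.009960 = 0.05747 m/day.
Seepage velocity v = q / n_e = 0.05747 / 0.06 = 0.9578 m/day.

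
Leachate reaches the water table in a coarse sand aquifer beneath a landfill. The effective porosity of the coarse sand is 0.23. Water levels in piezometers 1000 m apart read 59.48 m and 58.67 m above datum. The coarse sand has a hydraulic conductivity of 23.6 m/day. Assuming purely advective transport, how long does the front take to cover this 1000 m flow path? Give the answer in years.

Hydraulic gradient i = (59.48 − 58.67) / 1000 = 0.81 / 1000 = 0.0008100.
Darcy flux q = K · i = 23.60 × 0.0008100 = 0.01912 m/day.
Seepage velocity v = q / n_e = 0.01912 / 0.23 = 0.08311 m/day.
Travel time t = L / v = 1000 / 0.08311 = 12032 days = 32.94 years.

32.9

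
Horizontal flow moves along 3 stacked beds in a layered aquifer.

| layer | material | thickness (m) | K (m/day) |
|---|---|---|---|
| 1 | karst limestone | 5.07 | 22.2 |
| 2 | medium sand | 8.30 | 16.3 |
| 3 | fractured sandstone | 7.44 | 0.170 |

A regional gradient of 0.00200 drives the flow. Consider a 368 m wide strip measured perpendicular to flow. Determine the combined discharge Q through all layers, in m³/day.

183

Flow is parallel to layering, so each bed carries its own Darcy discharge and the transmissivities add.
Σ(K_i·b_i) = 22.2×5.07 + 16.3×8.30 + 0.170×7.44 = 249.1 m²/day.
Hydraulic gradient i = 0.00200.
Q = Σ(K_i·b_i) · W · i = 249.1 × 368 × 0.002000 = 183.3 m³/day.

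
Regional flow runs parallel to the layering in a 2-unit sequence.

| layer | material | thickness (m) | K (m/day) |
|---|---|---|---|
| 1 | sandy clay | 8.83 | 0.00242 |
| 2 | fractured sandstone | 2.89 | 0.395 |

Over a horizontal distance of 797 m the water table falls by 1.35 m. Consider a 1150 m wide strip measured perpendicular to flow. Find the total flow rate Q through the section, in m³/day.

Flow is parallel to layering, so each bed carries its own Darcy discharge and the transmissivities add.
Σ(K_i·b_i) = 0.00242×8.83 + 0.395×2.89 = 1.163 m²/day.
Hydraulic gradient i = Δh / L = 1.35 / 797 = 0.001694.
Q = Σ(K_i·b_i) · W · i = 1.163 × 1150 × 0.001694 = 2.265 m³/day.

2.27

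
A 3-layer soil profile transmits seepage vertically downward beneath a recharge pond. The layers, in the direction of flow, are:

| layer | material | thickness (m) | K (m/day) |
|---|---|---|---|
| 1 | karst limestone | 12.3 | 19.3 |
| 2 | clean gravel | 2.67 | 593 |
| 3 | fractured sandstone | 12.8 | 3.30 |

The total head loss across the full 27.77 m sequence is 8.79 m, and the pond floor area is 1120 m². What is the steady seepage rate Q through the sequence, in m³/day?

2180

Flow is perpendicular to layering, so the layers act in series and the equivalent K is the thickness-weighted harmonic mean.
Total thickness L = 12.3 + 2.67 + 12.8 = 27.77 m.
Σ(b_i/K_i) = 12.3/19.3 + 2.67/593 + 12.8/3.30 = 4.521 d.
K_eq = L / Σ(b_i/K_i) = 27.77 / 4.521 = 6.143 m/day.
Q = K_eq · A · (Δh/L) = 6.143 × 1120 × (8.79/27.77) = 2178 m³/day.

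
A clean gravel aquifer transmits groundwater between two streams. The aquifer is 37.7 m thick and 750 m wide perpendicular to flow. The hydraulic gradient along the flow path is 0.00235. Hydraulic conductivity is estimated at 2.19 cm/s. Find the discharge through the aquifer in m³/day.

Convert K: 2.19 cm/s × 864 = 1892 m/day.
Cross-sectional area A = 750 × 37.7 = 28275 m².
Hydraulic gradient i = 0.00235.
Darcy's law: Q = K · A · i = 1892 × 28275 × 0.002350 = 1.257e+05 m³/day.

126000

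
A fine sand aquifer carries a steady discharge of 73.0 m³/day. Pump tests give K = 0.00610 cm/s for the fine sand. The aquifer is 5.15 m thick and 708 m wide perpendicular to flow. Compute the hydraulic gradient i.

Convert K: 0.00610 cm/s × 864 = 5.270 m/day.
Cross-sectional area A = 708 × 5.15 = 3646 m².
From Q = K·A·i, i = Q / (K·A) = 73.0 / (5.270 × 3646) = 0.003799.

0.00380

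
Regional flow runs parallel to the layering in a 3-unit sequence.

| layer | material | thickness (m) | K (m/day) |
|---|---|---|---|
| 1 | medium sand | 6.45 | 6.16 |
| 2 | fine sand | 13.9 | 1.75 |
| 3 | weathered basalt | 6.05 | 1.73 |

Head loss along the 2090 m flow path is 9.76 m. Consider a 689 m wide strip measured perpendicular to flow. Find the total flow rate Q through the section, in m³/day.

240

Flow is parallel to layering, so each bed carries its own Darcy discharge and the transmissivities add.
Σ(K_i·b_i) = 6.16×6.45 + 1.75×13.9 + 1.73×6.05 = 74.52 m²/day.
Hydraulic gradient i = Δh / L = 9.76 / 2090 = 0.004670.
Q = Σ(K_i·b_i) · W · i = 74.52 × 689 × 0.004670 = 239.8 m³/day.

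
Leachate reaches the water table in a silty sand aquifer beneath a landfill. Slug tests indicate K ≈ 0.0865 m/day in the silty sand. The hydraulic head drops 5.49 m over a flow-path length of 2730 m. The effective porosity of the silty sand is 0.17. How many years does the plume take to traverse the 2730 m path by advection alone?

7300

Hydraulic gradient i = Δh / L = 5.49 / 2730 = 0.002011.
Darcy flux q = K · i = 0.08650 × 0.002011 = 0.0001740 m/day.
Seepage velocity v = q / n_e = 0.0001740 / 0.17 = 0.001023 m/day.
Travel time t = L / v = 2730 / 0.001023 = 2.668e+06 days = 7305 years.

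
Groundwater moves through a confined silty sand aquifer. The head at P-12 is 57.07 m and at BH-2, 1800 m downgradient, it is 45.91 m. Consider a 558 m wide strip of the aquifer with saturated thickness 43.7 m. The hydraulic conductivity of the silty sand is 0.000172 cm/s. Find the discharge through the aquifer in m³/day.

Convert K: 0.000172 cm/s × 864 = 0.1486 m/day.
Cross-sectional area A = 558 × 43.7 = 24385 m².
Hydraulic gradient i = (57.07 − 45.91) / 1800 = 11.16 / 1800 = 0.006200.
Darcy's law: Q = K · A · i = 0.1486 × 24385 × 0.006200 = 22.47 m³/day.

22.5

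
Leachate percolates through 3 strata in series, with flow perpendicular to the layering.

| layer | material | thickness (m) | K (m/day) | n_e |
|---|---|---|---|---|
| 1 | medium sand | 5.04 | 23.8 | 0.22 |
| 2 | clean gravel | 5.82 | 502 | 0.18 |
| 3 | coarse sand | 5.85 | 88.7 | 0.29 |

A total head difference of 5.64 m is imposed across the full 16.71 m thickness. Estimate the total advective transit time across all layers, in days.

0.198

With flow normal to the layers, continuity requires the same specific discharge q through every layer.
Σ(b_i/K_i) = 5.04/23.8 + 5.82/502 + 5.85/88.7 = 0.2893 d.
q = Δh / Σ(b_i/K_i) = 5.64 / 0.2893 = 19.49 m/day.
In each layer the seepage velocity is v_i = q/n_i, so the layer transit time is t_i = b_i·n_i / q:
  layer 1 (medium sand): t_1 = 5.04 × 0.22 / 19.49 = 0.05688 d
  layer 2 (clean gravel): t_2 = 5.82 × 0.18 / 19.49 = 0.05374 d
  layer 3 (coarse sand): t_3 = 5.85 × 0.29 / 19.49 = 0.08702 d
Total t = Σ t_i = 0.1976 days.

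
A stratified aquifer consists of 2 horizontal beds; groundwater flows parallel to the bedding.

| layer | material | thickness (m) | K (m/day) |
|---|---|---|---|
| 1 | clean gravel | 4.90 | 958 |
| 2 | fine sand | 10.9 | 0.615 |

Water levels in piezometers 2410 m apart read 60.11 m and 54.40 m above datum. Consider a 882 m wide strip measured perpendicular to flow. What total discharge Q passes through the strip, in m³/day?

Flow is parallel to layering, so each bed carries its own Darcy discharge and the transmissivities add.
Σ(K_i·b_i) = 958×4.90 + 0.615×10.9 = 4701 m²/day.
Hydraulic gradient i = (60.11 − 54.40) / 2410 = 5.71 / 2410 = 0.002369.
Q = Σ(K_i·b_i) · W · i = 4701 × 882 × 0.002369 = 9824 m³/day.

9820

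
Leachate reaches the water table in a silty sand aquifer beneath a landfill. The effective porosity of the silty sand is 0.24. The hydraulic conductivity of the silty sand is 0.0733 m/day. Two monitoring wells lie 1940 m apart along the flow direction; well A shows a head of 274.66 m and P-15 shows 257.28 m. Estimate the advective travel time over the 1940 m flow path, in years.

1940

Hydraulic gradient i = (274.66 − 257.28) / 1940 = 17.38 / 1940 = 0.008959.
Darcy flux q = K · i = 0.07330 × 0.008959 = 0.0006567 m/day.
Seepage velocity v = q / n_e = 0.0006567 / 0.24 = 0.002736 m/day.
Travel time t = L / v = 1940 / 0.002736 = 7.090e+05 days = 1941 years.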